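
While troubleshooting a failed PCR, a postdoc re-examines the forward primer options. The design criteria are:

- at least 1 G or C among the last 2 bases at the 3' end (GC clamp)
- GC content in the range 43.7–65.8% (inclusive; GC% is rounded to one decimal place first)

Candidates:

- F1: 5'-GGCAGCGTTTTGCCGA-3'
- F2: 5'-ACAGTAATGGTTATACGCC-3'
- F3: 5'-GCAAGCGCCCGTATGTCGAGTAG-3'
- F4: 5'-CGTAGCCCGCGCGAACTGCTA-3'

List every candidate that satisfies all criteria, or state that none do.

F1 and F3.

F1 (16 nt, A=2 T=4 G=6 C=4): 3' end GA has 1 G/C ✓; GC 10/16 = 62.5% ✓ — passes.
F2 (19 nt, A=6 T=5 G=4 C=4): 3' end CC has 2 G/C ✓; GC 8/19 = 42.1%, outside 43.7–65.8% ✗ — fails.
F3 (23 nt, A=5 T=4 G=8 C=6): 3' end AG has 1 G/C ✓; GC 14/23 = 60.9% ✓ — passes.
F4 (21 nt, A=4 T=3 G=6 C=8): 3' end TA has 0 G/C, need ≥1 ✗; GC 14/21 = 66.7%, outside 43.7–65.8% ✗ — fails.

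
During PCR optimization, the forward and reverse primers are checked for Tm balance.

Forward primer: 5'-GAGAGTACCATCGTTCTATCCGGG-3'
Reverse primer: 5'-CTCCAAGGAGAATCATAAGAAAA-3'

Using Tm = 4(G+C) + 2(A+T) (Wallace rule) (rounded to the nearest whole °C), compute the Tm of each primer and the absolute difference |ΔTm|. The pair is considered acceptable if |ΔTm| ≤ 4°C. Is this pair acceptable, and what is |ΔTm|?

Forward: A=5 T=6 G=7 C=6 → Tm = 2·11 + 4·13 = 74°C.
Reverse: A=12 T=3 G=4 C=4 → Tm = 2·15 + 4·8 = 62°C.
|ΔTm| = |74 − 62| = 12°C, > 4°C.

|ΔTm| = 12°C; the pair is not acceptable.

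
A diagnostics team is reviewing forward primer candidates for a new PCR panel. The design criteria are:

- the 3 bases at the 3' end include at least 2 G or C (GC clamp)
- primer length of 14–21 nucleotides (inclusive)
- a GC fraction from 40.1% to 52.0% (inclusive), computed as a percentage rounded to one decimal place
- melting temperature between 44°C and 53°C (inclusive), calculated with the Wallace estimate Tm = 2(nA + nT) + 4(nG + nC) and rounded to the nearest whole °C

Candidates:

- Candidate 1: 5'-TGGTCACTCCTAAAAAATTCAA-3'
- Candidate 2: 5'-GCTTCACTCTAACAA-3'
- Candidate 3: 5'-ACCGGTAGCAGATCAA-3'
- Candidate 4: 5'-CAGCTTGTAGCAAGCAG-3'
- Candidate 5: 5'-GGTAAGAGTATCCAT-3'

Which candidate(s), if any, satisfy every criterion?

None of the candidates satisfy all criteria.

Candidate 1 (22 nt, A=9 T=6 G=2 C=5): 3' end CAA has 1 G/C, need ≥2 ✗; length 22, outside 14–21 ✗; GC 7/22 = 31.8%, outside 40.1–52.0% ✗; Tm = 2·15 + 4·7 = 58°C, outside 44–53°C ✗ — fails.
Candidate 2 (15 nt, A=5 T=4 G=1 C=5): 3' end CAA has 1 G/C, need ≥2 ✗; length 15 ✓; GC 6/15 = 40.0%, outside 40.1–52.0% ✗; Tm = 2·9 + 4·6 = 42°C, outside 44–53°C ✗ — fails.
Candidate 3 (16 nt, A=6 T=2 G=4 C=4): 3' end CAA has 1 G/C, need ≥2 ✗; length 16 ✓; GC 8/16 = 50.0% ✓; Tm = 2·8 + 4·8 = 48°C ✓ — fails.
Candidate 4 (17 nt, A=5 T=3 G=5 C=4): 3' end CAG has 2 G/C ✓; length 17 ✓; GC 9/17 = 52.9%, outside 40.1–52.0% ✗; Tm = 2·8 + 4·9 = 52°C ✓ — fails.
Candidate 5 (15 nt, A=5 T=4 G=4 C=2): 3' end CAT has 1 G/C, need ≥2 ✗; length 15 ✓; GC 6/15 = 40.0%, outside 40.1–52.0% ✗; Tm = 2·9 + 4·6 = 42°C, outside 44–53°C ✗ — fails.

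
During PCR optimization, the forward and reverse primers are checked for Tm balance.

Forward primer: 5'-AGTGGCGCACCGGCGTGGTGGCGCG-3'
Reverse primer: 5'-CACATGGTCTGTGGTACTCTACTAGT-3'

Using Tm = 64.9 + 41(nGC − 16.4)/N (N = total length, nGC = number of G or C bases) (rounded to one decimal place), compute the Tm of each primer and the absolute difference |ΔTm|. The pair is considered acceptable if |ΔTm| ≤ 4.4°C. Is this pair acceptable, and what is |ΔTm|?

Forward: G+C = 20, N = 25 → Tm = 64.9 + 41·(20 − 16.4)/25 = 70.8°C.
Reverse: G+C = 12, N = 26 → Tm = 64.9 + 41·(12 − 16.4)/26 = 58.0°C.
|ΔTm| = |70.8 − 58.0| = 12.8°C, > 4.4°C.

|ΔTm| = 12.8°C; the pair is not acceptable.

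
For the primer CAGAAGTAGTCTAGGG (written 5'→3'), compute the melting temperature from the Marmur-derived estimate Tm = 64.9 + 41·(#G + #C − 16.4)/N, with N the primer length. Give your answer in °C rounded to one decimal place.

43.4°C

Base counts: A=5, T=3, G=6, C=2; G+C = 8, N = 16.
Tm = 64.9 + 41·(8 − 16.4)/16 = 64.9 + -344.40/16 = 43.4°C.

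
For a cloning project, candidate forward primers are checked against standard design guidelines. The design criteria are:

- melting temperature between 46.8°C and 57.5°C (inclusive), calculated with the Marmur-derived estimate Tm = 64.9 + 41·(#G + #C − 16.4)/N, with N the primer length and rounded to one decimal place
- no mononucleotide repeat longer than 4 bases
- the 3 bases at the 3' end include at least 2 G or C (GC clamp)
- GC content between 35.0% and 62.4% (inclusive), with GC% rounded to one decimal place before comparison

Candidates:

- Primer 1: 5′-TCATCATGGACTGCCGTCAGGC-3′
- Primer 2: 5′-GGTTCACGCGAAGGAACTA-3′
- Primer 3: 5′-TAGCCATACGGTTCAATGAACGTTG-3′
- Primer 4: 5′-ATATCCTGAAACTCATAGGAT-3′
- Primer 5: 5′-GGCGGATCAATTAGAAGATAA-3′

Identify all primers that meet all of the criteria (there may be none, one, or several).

None of the candidates satisfy all criteria.

Primer 1 (22 nt, A=4 T=5 G=6 C=7): Tm = 64.9 + 41·(13 − 16.4)/22 = 58.6°C, outside 46.8–57.5°C ✗; longest run = 2 ✓; 3' end GGC has 3 G/C ✓; GC 13/22 = 59.1% ✓ — fails.
Primer 2 (19 nt, A=6 T=3 G=6 C=4): Tm = 64.9 + 41·(10 − 16.4)/19 = 51.1°C ✓; longest run = 2 ✓; 3' end CTA has 1 G/C, need ≥2 ✗; GC 10/19 = 52.6% ✓ — fails.
Primer 3 (25 nt, A=7 T=7 G=6 C=5): Tm = 64.9 + 41·(11 − 16.4)/25 = 56.0°C ✓; longest run = 2 ✓; 3' end TTG has 1 G/C, need ≥2 ✗; GC 11/25 = 44.0% ✓ — fails.
Primer 4 (21 nt, A=8 T=6 G=3 C=4): Tm = 64.9 + 41·(7 − 16.4)/21 = 46.5°C, outside 46.8–57.5°C ✗; longest run = 3 ✓; 3' end GAT has 1 G/C, need ≥2 ✗; GC 7/21 = 33.3%, outside 35.0–62.4% ✗ — fails.
Primer 5 (21 nt, A=9 T=4 G=6 C=2): Tm = 64.9 + 41·(8 − 16.4)/21 = 48.5°C ✓; longest run = 2 ✓; 3' end TAA has 0 G/C, need ≥2 ✗; GC 8/21 = 38.1% ✓ — fails.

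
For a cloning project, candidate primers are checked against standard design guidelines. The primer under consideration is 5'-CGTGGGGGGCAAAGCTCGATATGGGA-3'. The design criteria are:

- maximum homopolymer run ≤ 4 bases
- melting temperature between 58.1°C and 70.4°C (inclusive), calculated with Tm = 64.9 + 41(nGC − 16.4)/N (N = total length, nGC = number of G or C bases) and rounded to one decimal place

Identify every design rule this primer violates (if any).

Base counts: A=6, T=4, G=12, C=4 (length 26).
homopolymer run: longest run = 6, exceeds 4 ✗
Tm: Tm = 64.9 + 41·(16 − 16.4)/26 = 64.3°C ✓

Fails: homopolymer run.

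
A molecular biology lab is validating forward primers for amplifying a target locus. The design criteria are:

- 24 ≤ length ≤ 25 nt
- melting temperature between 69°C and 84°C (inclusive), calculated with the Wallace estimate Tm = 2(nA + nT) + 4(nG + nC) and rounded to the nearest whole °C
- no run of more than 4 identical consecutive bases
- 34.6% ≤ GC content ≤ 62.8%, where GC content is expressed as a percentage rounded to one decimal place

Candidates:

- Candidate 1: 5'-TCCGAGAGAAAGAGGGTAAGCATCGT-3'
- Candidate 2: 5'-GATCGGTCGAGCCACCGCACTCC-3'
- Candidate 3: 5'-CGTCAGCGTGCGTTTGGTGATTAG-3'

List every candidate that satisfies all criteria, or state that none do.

Candidate 3 only.

Candidate 1 (26 nt, A=9 T=4 G=9 C=4): length 26, outside 24–25 ✗; Tm = 2·13 + 4·13 = 78°C ✓; longest run = 3 ✓; GC 13/26 = 50.0% ✓ — fails.
Candidate 2 (23 nt, A=4 T=3 G=6 C=10): length 23, outside 24–25 ✗; Tm = 2·7 + 4·16 = 78°C ✓; longest run = 2 ✓; GC 16/23 = 69.6%, outside 34.6–62.8% ✗ — fails.
Candidate 3 (24 nt, A=3 T=8 G=9 C=4): length 24 ✓; Tm = 2·11 + 4·13 = 74°C ✓; longest run = 3 ✓; GC 13/24 = 54.2% ✓ — passes.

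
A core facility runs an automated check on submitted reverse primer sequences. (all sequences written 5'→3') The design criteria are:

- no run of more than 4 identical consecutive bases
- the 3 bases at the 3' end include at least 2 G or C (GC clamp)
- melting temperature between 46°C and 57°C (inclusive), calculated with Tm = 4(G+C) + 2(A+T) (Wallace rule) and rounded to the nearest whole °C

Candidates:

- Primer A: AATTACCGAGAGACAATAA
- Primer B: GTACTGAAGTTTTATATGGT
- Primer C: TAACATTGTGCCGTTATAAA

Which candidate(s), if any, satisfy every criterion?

Primer A (19 nt, A=10 T=3 G=3 C=3): longest run = 2 ✓; 3' end TAA has 0 G/C, need ≥2 ✗; Tm = 2·13 + 4·6 = 50°C ✓ — fails.
Primer B (20 nt, A=5 T=9 G=5 C=1): longest run = 4 ✓; 3' end GGT has 2 G/C ✓; Tm = 2·14 + 4·6 = 52°C ✓ — passes.
Primer C (20 nt, A=7 T=7 G=3 C=3): longest run = 3 ✓; 3' end AAA has 0 G/C, need ≥2 ✗; Tm = 2·14 + 4·6 = 52°C ✓ — fails.

Primer B only.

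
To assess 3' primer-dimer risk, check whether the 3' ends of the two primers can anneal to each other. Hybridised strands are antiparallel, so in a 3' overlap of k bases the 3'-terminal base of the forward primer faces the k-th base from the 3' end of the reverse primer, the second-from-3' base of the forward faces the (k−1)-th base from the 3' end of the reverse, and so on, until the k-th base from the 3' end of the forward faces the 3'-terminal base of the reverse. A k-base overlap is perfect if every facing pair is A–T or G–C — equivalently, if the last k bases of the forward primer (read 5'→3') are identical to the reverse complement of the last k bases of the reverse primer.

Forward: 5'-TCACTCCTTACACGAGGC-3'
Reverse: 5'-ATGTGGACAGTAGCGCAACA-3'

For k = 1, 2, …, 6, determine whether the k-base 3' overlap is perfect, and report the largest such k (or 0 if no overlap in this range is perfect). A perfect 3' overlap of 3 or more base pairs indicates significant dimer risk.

Longest perfect overlap: 0 complementary base pairs; below the dimer-risk threshold (threshold 3).

Last 6 bases (5'→3') — forward …CGAGGC, reverse …GCAACA.
Reverse complement of the reverse primer's last 6 bases: TGTTGC; its first k bases are the reverse complement of the reverse primer's last k bases, so a perfect k-base overlap needs the forward primer's last k bases to equal them.
Comparing (forward last k vs required): k=1: C vs T ✗; k=2: GC vs TG ✗; k=3: GGC vs TGT ✗; k=4: AGGC vs TGTT ✗; k=5: GAGGC vs TGTTG ✗; k=6: CGAGGC vs TGTTGC ✗.
No overlap length from 1 to 6 is perfect, so the longest perfect 3' overlap is 0.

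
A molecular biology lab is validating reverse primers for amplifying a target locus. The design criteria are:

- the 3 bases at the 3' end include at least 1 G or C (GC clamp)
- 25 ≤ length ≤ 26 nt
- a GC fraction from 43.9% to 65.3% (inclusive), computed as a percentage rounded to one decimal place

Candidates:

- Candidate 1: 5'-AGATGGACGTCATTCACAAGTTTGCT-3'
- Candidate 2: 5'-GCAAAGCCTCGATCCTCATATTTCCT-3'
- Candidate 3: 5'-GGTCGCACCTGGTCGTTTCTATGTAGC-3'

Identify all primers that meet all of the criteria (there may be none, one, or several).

Candidate 2 only.

Candidate 1 (26 nt, A=7 T=8 G=6 C=5): 3' end GCT has 2 G/C ✓; length 26 ✓; GC 11/26 = 42.3%, outside 43.9–65.3% ✗ — fails.
Candidate 2 (26 nt, A=6 T=8 G=3 C=9): 3' end CCT has 2 G/C ✓; length 26 ✓; GC 12/26 = 46.2% ✓ — passes.
Candidate 3 (27 nt, A=3 T=9 G=8 C=7): 3' end AGC has 2 G/C ✓; length 27, outside 25–26 ✗; GC 15/27 = 55.6% ✓ — fails.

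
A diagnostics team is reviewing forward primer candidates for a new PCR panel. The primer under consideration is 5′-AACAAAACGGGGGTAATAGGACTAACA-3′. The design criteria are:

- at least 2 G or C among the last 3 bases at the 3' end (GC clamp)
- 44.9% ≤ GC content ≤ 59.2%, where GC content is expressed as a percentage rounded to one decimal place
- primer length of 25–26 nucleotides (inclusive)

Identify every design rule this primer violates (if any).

Base counts: A=13, T=3, G=7, C=4 (length 27).
GC clamp: 3' end ACA has 1 G/C, need ≥2 ✗
GC content: GC 11/27 = 40.7%, outside 44.9–59.2% ✗
length: length 27, outside 25–26 ✗

Fails: GC clamp, GC content, length.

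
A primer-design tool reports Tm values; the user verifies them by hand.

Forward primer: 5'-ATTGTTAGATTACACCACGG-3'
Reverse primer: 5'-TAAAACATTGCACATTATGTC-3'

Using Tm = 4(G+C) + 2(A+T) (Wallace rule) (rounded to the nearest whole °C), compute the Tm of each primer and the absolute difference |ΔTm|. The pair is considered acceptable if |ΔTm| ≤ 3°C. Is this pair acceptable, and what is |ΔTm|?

Forward: A=6 T=6 G=4 C=4 → Tm = 2·12 + 4·8 = 56°C.
Reverse: A=8 T=7 G=2 C=4 → Tm = 2·15 + 4·6 = 54°C.
|ΔTm| = |56 − 54| = 2°C, ≤ 3°C.

|ΔTm| = 2°C; the pair is acceptable.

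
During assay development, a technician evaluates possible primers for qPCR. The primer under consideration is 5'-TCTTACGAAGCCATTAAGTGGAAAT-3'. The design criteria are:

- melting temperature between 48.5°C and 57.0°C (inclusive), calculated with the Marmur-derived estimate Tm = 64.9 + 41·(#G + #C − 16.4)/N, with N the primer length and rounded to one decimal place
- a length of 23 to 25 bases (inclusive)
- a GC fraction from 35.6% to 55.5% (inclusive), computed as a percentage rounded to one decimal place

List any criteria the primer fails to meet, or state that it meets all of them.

Base counts: A=9, T=7, G=5, C=4 (length 25).
Tm: Tm = 64.9 + 41·(9 − 16.4)/25 = 52.8°C ✓
length: length 25 ✓
GC content: GC 9/25 = 36.0% ✓

Meets all criteria.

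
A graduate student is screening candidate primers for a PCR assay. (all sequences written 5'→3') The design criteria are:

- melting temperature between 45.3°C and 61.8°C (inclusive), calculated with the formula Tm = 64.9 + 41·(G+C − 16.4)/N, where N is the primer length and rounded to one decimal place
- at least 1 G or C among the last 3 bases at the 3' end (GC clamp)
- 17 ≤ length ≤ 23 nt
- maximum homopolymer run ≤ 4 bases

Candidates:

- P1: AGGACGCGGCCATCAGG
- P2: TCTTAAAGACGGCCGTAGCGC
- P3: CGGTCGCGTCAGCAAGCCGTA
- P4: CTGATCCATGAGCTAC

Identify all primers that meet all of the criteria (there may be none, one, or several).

P1, P2 and P3.

P1 (17 nt, A=4 T=1 G=7 C=5): Tm = 64.9 + 41·(12 − 16.4)/17 = 54.3°C ✓; 3' end AGG has 2 G/C ✓; length 17 ✓; longest run = 2 ✓ — passes.
P2 (21 nt, A=5 T=4 G=6 C=6): Tm = 64.9 + 41·(12 − 16.4)/21 = 56.3°C ✓; 3' end CGC has 3 G/C ✓; length 21 ✓; longest run = 3 ✓ — passes.
P3 (21 nt, A=4 T=3 G=7 C=7): Tm = 64.9 + 41·(14 − 16.4)/21 = 60.2°C ✓; 3' end GTA has 1 G/C ✓; length 21 ✓; longest run = 2 ✓ — passes.
P4 (16 nt, A=4 T=4 G=3 C=5): Tm = 64.9 + 41·(8 − 16.4)/16 = 43.4°C, outside 45.3–61.8°C ✗; 3' end TAC has 1 G/C ✓; length 16, outside 17–23 ✗; longest run = 2 ✓ — fails.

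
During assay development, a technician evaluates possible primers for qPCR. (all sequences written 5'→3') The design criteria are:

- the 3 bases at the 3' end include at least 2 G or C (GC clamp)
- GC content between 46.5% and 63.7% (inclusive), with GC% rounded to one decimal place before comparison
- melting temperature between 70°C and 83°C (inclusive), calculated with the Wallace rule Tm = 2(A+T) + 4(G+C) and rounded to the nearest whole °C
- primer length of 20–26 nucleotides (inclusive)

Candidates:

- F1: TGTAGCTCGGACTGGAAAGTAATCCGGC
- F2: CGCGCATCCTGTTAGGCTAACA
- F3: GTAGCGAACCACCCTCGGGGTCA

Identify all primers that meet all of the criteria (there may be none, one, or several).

F1 (28 nt, A=7 T=6 G=9 C=6): 3' end GGC has 3 G/C ✓; GC 15/28 = 53.6% ✓; Tm = 2·13 + 4·15 = 86°C, outside 70–83°C ✗; length 28, outside 20–26 ✗ — fails.
F2 (22 nt, A=5 T=5 G=5 C=7): 3' end ACA has 1 G/C, need ≥2 ✗; GC 12/22 = 54.5% ✓; Tm = 2·10 + 4·12 = 68°C, outside 70–83°C ✗; length 22 ✓ — fails.
F3 (23 nt, A=5 T=3 G=7 C=8): 3' end TCA has 1 G/C, need ≥2 ✗; GC 15/23 = 65.2%, outside 46.5–63.7% ✗; Tm = 2·8 + 4·15 = 76°C ✓; length 23 ✓ — fails.

None of the candidates satisfy all criteria.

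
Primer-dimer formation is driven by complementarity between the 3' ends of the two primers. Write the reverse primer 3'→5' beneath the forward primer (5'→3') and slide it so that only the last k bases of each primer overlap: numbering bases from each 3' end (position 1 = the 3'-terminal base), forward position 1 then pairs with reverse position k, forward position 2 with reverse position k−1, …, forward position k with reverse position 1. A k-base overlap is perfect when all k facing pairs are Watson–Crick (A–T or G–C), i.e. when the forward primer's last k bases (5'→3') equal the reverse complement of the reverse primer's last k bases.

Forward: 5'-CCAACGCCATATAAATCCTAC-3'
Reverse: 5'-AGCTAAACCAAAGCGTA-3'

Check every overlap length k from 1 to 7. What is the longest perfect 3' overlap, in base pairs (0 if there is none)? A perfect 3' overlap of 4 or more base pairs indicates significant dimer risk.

Last 7 bases (5'→3') — forward …ATCCTAC, reverse …AAGCGTA.
Reverse complement of the reverse primer's last 7 bases: TACGCTT; its first k bases are the reverse complement of the reverse primer's last k bases, so a perfect k-base overlap needs the forward primer's last k bases to equal them.
Comparing (forward last k vs required): k=1: C vs T ✗; k=2: AC vs TA ✗; k=3: TAC vs TAC ✓; k=4: CTAC vs TACG ✗; k=5: CCTAC vs TACGC ✗; k=6: TCCTAC vs TACGCT ✗; k=7: ATCCTAC vs TACGCTT ✗.
Only k = 3 is perfect, so the longest perfect 3' overlap is 3.

Longest perfect overlap: 3 complementary base pairs; below the dimer-risk threshold (threshold 4).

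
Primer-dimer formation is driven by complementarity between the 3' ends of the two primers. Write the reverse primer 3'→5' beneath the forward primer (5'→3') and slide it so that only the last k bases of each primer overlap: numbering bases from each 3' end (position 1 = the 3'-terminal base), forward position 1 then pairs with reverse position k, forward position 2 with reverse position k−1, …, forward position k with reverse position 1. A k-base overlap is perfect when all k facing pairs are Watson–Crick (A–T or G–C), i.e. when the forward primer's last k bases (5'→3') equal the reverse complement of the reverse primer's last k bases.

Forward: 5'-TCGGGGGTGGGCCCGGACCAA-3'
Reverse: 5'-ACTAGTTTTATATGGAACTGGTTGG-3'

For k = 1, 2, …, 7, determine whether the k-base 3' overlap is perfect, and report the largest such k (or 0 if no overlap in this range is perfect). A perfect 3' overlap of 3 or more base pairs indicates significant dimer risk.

Longest perfect overlap: 4 complementary base pairs; significant dimer risk (threshold 3).

Last 7 bases (5'→3') — forward …GGACCAA, reverse …TGGTTGG.
Reverse complement of the reverse primer's last 7 bases: CCAACCA; its first k bases are the reverse complement of the reverse primer's last k bases, so a perfect k-base overlap needs the forward primer's last k bases to equal them.
Comparing (forward last k vs required): k=1: A vs C ✗; k=2: AA vs CC ✗; k=3: CAA vs CCA ✗; k=4: CCAA vs CCAA ✓; k=5: ACCAA vs CCAAC ✗; k=6: GACCAA vs CCAACC ✗; k=7: GGACCAA vs CCAACCA ✗.
Only k = 4 is perfect, so the longest perfect 3' overlap is 4.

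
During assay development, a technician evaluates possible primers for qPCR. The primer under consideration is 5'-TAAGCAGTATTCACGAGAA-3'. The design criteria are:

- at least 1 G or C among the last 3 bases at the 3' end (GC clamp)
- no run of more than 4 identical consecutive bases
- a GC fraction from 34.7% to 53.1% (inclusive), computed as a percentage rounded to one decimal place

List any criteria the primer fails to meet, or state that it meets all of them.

Base counts: A=8, T=4, G=4, C=3 (length 19).
GC clamp: 3' end GAA has 1 G/C ✓
homopolymer run: longest run = 2 ✓
GC content: GC 7/19 = 36.8% ✓

Meets all criteria.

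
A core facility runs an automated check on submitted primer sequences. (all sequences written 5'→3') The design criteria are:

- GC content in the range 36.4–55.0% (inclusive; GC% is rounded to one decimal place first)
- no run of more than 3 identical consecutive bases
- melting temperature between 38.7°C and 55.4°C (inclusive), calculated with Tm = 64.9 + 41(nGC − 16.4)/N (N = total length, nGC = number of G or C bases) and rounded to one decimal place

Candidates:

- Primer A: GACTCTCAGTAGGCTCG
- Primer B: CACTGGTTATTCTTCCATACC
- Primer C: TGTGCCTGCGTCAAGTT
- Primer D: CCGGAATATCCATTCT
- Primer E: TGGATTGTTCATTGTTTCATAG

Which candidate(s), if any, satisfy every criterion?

Primer B, Primer C and Primer D.

Primer A (17 nt, A=3 T=4 G=5 C=5): GC 10/17 = 58.8%, outside 36.4–55.0% ✗; longest run = 2 ✓; Tm = 64.9 + 41·(10 − 16.4)/17 = 49.5°C ✓ — fails.
Primer B (21 nt, A=4 T=8 G=2 C=7): GC 9/21 = 42.9% ✓; longest run = 2 ✓; Tm = 64.9 + 41·(9 − 16.4)/21 = 50.5°C ✓ — passes.
Primer C (17 nt, A=2 T=6 G=5 C=4): GC 9/17 = 52.9% ✓; longest run = 2 ✓; Tm = 64.9 + 41·(9 − 16.4)/17 = 47.1°C ✓ — passes.
Primer D (16 nt, A=4 T=5 G=2 C=5): GC 7/16 = 43.8% ✓; longest run = 2 ✓; Tm = 64.9 + 41·(7 − 16.4)/16 = 40.8°C ✓ — passes.
Primer E (22 nt, A=4 T=11 G=5 C=2): GC 7/22 = 31.8%, outside 36.4–55.0% ✗; longest run = 3 ✓; Tm = 64.9 + 41·(7 − 16.4)/22 = 47.4°C ✓ — fails.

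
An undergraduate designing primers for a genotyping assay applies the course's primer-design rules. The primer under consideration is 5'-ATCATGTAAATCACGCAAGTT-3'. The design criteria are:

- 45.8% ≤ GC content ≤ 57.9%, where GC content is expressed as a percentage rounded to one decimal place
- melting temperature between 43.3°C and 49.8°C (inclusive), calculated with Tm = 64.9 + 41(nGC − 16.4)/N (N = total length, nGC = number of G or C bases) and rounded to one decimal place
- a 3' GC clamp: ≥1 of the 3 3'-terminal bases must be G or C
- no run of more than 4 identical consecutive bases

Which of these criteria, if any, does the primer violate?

Fails: GC content.

Base counts: A=8, T=6, G=3, C=4 (length 21).
GC content: GC 7/21 = 33.3%, outside 45.8–57.9% ✗
Tm: Tm = 64.9 + 41·(7 − 16.4)/21 = 46.5°C ✓
GC clamp: 3' end GTT has 1 G/C ✓
homopolymer run: longest run = 3 ✓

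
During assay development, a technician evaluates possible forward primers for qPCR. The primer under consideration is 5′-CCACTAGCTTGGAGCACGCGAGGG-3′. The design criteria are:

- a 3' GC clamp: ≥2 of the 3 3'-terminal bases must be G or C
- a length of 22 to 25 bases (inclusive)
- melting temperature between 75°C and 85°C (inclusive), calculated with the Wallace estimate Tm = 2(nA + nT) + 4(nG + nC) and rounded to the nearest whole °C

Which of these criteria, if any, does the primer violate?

Base counts: A=5, T=3, G=9, C=7 (length 24).
GC clamp: 3' end GGG has 3 G/C ✓
length: length 24 ✓
Tm: Tm = 2·8 + 4·16 = 80°C ✓

Meets all criteria.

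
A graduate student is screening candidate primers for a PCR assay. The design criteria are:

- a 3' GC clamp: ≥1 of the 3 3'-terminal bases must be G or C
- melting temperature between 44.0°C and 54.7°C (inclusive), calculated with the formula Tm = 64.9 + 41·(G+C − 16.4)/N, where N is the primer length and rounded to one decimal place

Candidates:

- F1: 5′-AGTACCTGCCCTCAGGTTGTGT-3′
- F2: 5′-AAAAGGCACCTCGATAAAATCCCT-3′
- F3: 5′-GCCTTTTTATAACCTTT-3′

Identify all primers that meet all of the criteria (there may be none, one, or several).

F1 (22 nt, A=3 T=7 G=6 C=6): 3' end TGT has 1 G/C ✓; Tm = 64.9 + 41·(12 − 16.4)/22 = 56.7°C, outside 44.0–54.7°C ✗ — fails.
F2 (24 nt, A=10 T=4 G=3 C=7): 3' end CCT has 2 G/C ✓; Tm = 64.9 + 41·(10 − 16.4)/24 = 54.0°C ✓ — passes.
F3 (17 nt, A=3 T=9 G=1 C=4): 3' end TTT has 0 G/C, need ≥1 ✗; Tm = 64.9 + 41·(5 − 16.4)/17 = 37.4°C, outside 44.0–54.7°C ✗ — fails.

F2 only.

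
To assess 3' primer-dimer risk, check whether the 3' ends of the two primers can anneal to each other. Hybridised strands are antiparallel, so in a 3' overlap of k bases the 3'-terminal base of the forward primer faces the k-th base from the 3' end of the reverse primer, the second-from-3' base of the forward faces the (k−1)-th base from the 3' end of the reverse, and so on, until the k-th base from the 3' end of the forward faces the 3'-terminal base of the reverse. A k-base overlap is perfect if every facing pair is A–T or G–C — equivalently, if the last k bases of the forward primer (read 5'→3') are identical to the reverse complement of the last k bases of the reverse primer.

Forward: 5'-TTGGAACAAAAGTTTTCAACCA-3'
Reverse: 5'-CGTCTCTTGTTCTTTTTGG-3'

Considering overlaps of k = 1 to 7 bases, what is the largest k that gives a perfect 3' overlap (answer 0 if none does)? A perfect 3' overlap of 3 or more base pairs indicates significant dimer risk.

Longest perfect overlap: 3 complementary base pairs; significant dimer risk (threshold 3).

Last 7 bases (5'→3') — forward …TCAACCA, reverse …TTTTTGG.
Reverse complement of the reverse primer's last 7 bases: CCAAAAA; its first k bases are the reverse complement of the reverse primer's last k bases, so a perfect k-base overlap needs the forward primer's last k bases to equal them.
Comparing (forward last k vs required): k=1: A vs C ✗; k=2: CA vs CC ✗; k=3: CCA vs CCA ✓; k=4: ACCA vs CCAA ✗; k=5: AACCA vs CCAAA ✗; k=6: CAACCA vs CCAAAA ✗; k=7: TCAACCA vs CCAAAAA ✗.
Only k = 3 is perfect, so the longest perfect 3' overlap is 3.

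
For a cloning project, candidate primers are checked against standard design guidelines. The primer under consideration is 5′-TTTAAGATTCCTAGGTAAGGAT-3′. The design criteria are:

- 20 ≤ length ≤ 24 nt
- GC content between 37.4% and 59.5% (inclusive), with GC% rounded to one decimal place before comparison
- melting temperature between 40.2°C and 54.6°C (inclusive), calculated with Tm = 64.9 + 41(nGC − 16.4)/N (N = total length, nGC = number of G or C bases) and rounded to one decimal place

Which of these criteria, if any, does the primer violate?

Base counts: A=7, T=8, G=5, C=2 (length 22).
length: length 22 ✓
GC content: GC 7/22 = 31.8%, outside 37.4–59.5% ✗
Tm: Tm = 64.9 + 41·(7 − 16.4)/22 = 47.4°C ✓

Fails: GC content.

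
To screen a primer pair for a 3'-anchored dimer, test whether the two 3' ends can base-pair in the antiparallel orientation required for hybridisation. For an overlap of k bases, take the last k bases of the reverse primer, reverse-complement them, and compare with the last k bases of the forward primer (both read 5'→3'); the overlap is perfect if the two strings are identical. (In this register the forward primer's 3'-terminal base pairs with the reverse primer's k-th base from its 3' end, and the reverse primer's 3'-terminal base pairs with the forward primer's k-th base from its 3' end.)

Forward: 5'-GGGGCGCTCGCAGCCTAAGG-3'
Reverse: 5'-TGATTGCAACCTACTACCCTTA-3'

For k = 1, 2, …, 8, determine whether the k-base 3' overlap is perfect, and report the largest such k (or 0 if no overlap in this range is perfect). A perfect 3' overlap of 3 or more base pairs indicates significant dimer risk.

Last 8 bases (5'→3') — forward …GCCTAAGG, reverse …TACCCTTA.
Reverse complement of the reverse primer's last 8 bases: TAAGGGTA; its first k bases are the reverse complement of the reverse primer's last k bases, so a perfect k-base overlap needs the forward primer's last k bases to equal them.
Comparing (forward last k vs required): k=1: G vs T ✗; k=2: GG vs TA ✗; k=3: AGG vs TAA ✗; k=4: AAGG vs TAAG ✗; k=5: TAAGG vs TAAGG ✓; k=6: CTAAGG vs TAAGGG ✗; k=7: CCTAAGG vs TAAGGGT ✗; k=8: GCCTAAGG vs TAAGGGTA ✗.
Only k = 5 is perfect, so the longest perfect 3' overlap is 5.

Longest perfect overlap: 5 complementary base pairs; significant dimer risk (threshold 3).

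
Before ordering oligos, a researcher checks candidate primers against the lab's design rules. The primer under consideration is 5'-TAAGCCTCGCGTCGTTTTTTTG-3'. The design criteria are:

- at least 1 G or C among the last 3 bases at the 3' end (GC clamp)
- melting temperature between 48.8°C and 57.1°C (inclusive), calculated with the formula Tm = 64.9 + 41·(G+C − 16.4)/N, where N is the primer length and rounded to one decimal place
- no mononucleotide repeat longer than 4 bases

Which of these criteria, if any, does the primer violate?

Base counts: A=2, T=10, G=5, C=5 (length 22).
GC clamp: 3' end TTG has 1 G/C ✓
Tm: Tm = 64.9 + 41·(10 − 16.4)/22 = 53.0°C ✓
homopolymer run: longest run = 7, exceeds 4 ✗

Fails: homopolymer run.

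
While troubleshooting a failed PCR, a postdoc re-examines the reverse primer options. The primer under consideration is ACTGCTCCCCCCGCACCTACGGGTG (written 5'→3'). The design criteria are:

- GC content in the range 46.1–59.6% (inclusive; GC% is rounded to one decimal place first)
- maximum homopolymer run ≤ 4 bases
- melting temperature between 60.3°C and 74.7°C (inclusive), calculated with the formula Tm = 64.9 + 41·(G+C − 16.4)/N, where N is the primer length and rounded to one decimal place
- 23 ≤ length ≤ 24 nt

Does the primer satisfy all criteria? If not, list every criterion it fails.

Fails: GC content, homopolymer run, length.

Base counts: A=3, T=4, G=6, C=12 (length 25).
GC content: GC 18/25 = 72.0%, outside 46.1–59.6% ✗
homopolymer run: longest run = 6, exceeds 4 ✗
Tm: Tm = 64.9 + 41·(18 − 16.4)/25 = 67.5°C ✓
length: length 25, outside 23–24 ✗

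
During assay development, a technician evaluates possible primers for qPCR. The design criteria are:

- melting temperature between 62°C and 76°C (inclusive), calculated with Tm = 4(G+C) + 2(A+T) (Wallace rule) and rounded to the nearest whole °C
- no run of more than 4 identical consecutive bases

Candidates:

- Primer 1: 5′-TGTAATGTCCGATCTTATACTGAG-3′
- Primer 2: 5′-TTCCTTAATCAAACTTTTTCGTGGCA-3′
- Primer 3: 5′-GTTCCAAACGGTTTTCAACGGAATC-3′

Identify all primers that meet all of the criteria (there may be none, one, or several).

Primer 1 and Primer 3.

Primer 1 (24 nt, A=6 T=9 G=5 C=4): Tm = 2·15 + 4·9 = 66°C ✓; longest run = 2 ✓ — passes.
Primer 2 (26 nt, A=6 T=11 G=3 C=6): Tm = 2·17 + 4·9 = 70°C ✓; longest run = 5, exceeds 4 ✗ — fails.
Primer 3 (25 nt, A=7 T=7 G=5 C=6): Tm = 2·14 + 4·11 = 72°C ✓; longest run = 4 ✓ — passes.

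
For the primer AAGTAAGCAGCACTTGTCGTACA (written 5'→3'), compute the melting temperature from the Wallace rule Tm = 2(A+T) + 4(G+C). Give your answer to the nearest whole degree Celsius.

Base counts: A=8, T=5, G=5, C=5 (length 23).
Tm = 2·(8+5) + 4·(5+5) = 2·13 + 4·10 = 26 + 40 = 66°C.

66°C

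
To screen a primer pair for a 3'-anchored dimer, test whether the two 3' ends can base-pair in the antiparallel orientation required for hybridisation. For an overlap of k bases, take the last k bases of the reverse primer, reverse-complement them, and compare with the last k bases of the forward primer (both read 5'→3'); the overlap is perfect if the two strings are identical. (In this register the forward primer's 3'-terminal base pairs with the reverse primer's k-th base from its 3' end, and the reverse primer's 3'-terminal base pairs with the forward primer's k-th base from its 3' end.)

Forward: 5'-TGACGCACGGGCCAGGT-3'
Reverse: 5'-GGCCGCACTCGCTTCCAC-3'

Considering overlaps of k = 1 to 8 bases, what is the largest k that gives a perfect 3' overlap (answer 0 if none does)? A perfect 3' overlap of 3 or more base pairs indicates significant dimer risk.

Last 8 bases (5'→3') — forward …GGCCAGGT, reverse …GCTTCCAC.
Reverse complement of the reverse primer's last 8 bases: GTGGAAGC; its first k bases are the reverse complement of the reverse primer's last k bases, so a perfect k-base overlap needs the forward primer's last k bases to equal them.
Comparing (forward last k vs required): k=1: T vs G ✗; k=2: GT vs GT ✓; k=3: GGT vs GTG ✗; k=4: AGGT vs GTGG ✗; k=5: CAGGT vs GTGGA ✗; k=6: CCAGGT vs GTGGAA ✗; k=7: GCCAGGT vs GTGGAAG ✗; k=8: GGCCAGGT vs GTGGAAGC ✗.
Only k = 2 is perfect, so the longest perfect 3' overlap is 2.

Longest perfect overlap: 2 complementary base pairs; below the dimer-risk threshold (threshold 3).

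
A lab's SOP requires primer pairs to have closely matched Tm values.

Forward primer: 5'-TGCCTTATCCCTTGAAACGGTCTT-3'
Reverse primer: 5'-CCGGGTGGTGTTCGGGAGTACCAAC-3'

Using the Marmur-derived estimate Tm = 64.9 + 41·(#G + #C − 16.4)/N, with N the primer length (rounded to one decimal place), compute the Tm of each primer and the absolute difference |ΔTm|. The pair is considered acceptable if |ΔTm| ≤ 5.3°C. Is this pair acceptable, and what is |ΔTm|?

Forward: G+C = 11, N = 24 → Tm = 64.9 + 41·(11 − 16.4)/24 = 55.7°C.
Reverse: G+C = 16, N = 25 → Tm = 64.9 + 41·(16 − 16.4)/25 = 64.2°C.
|ΔTm| = |55.7 − 64.2| = 8.5°C, > 5.3°C.

|ΔTm| = 8.5°C; the pair is not acceptable.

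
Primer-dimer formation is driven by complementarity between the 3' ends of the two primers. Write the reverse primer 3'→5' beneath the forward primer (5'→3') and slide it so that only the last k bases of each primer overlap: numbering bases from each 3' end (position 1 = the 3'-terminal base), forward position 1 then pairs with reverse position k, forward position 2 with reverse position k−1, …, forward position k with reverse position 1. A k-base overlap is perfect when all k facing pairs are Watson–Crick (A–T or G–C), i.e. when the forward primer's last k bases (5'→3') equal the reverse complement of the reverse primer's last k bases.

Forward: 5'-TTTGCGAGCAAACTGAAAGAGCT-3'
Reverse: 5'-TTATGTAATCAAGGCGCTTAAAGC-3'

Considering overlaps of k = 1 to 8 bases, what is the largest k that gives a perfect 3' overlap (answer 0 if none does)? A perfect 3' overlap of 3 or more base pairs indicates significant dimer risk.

Last 8 bases (5'→3') — forward …AAAGAGCT, reverse …CTTAAAGC.
Reverse complement of the reverse primer's last 8 bases: GCTTTAAG; its first k bases are the reverse complement of the reverse primer's last k bases, so a perfect k-base overlap needs the forward primer's last k bases to equal them.
Comparing (forward last k vs required): k=1: T vs G ✗; k=2: CT vs GC ✗; k=3: GCT vs GCT ✓; k=4: AGCT vs GCTT ✗; k=5: GAGCT vs GCTTT ✗; k=6: AGAGCT vs GCTTTA ✗; k=7: AAGAGCT vs GCTTTAA ✗; k=8: AAAGAGCT vs GCTTTAAG ✗.
Only k = 3 is perfect, so the longest perfect 3' overlap is 3.

Longest perfect overlap: 3 complementary base pairs; significant dimer risk (threshold 3).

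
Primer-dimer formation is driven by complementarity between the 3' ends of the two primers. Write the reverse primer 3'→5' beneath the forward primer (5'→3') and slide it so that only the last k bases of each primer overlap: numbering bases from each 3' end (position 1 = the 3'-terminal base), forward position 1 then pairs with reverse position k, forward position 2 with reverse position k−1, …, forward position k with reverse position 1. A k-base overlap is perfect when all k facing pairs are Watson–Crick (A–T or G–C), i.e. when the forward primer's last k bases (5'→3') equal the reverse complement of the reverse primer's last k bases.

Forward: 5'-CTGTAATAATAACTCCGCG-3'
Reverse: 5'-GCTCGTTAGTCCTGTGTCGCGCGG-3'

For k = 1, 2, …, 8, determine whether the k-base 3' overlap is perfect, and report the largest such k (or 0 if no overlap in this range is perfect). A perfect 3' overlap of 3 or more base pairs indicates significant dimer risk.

Last 8 bases (5'→3') — forward …ACTCCGCG, reverse …TCGCGCGG.
Reverse complement of the reverse primer's last 8 bases: CCGCGCGA; its first k bases are the reverse complement of the reverse primer's last k bases, so a perfect k-base overlap needs the forward primer's last k bases to equal them.
Comparing (forward last k vs required): k=1: G vs C ✗; k=2: CG vs CC ✗; k=3: GCG vs CCG ✗; k=4: CGCG vs CCGC ✗; k=5: CCGCG vs CCGCG ✓; k=6: TCCGCG vs CCGCGC ✗; k=7: CTCCGCG vs CCGCGCG ✗; k=8: ACTCCGCG vs CCGCGCGA ✗.
Only k = 5 is perfect, so the longest perfect 3' overlap is 5.

Longest perfect overlap: 5 complementary base pairs; significant dimer risk (threshold 3).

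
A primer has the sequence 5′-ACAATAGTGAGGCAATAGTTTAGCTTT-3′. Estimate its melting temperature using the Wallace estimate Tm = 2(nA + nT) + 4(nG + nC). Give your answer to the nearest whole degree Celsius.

Base counts: A=9, T=9, G=6, C=3 (length 27).
Tm = 2·(9+9) + 4·(6+3) = 2·18 + 4·9 = 36 + 36 = 72°C.

72°C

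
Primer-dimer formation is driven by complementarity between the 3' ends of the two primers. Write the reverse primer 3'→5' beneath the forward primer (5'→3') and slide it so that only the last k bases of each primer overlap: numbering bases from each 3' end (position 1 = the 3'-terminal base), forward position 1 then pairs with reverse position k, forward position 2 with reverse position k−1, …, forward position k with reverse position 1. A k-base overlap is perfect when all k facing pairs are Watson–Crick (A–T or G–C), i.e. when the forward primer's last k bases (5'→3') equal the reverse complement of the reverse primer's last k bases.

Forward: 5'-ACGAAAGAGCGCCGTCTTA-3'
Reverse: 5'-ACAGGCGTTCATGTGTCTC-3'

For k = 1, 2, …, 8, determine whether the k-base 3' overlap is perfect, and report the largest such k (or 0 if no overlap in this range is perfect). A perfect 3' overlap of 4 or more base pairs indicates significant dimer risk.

Last 8 bases (5'→3') — forward …CCGTCTTA, reverse …TGTGTCTC.
Reverse complement of the reverse primer's last 8 bases: GAGACACA; its first k bases are the reverse complement of the reverse primer's last k bases, so a perfect k-base overlap needs the forward primer's last k bases to equal them.
Comparing (forward last k vs required): k=1: A vs G ✗; k=2: TA vs GA ✗; k=3: TTA vs GAG ✗; k=4: CTTA vs GAGA ✗; k=5: TCTTA vs GAGAC ✗; k=6: GTCTTA vs GAGACA ✗; k=7: CGTCTTA vs GAGACAC ✗; k=8: CCGTCTTA vs GAGACACA ✗.
No overlap length from 1 to 8 is perfect, so the longest perfect 3' overlap is 0.

Longest perfect overlap: 0 complementary base pairs; below the dimer-risk threshold (threshold 4).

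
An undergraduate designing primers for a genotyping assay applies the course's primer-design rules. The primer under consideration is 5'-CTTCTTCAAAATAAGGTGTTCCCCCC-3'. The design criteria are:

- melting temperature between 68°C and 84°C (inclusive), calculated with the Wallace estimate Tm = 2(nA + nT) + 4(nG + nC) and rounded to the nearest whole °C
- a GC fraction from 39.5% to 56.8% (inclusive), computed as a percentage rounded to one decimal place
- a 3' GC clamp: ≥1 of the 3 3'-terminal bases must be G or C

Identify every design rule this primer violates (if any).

Meets all criteria.

Base counts: A=6, T=8, G=3, C=9 (length 26).
Tm: Tm = 2·14 + 4·12 = 76°C ✓
GC content: GC 12/26 = 46.2% ✓
GC clamp: 3' end CCC has 3 G/C ✓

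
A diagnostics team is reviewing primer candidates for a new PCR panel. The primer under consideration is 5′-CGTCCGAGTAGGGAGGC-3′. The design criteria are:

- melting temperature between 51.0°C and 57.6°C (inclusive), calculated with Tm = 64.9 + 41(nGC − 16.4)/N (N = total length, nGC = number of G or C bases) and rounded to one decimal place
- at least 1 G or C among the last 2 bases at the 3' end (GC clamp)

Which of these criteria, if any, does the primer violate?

Meets all criteria.

Base counts: A=3, T=2, G=8, C=4 (length 17).
Tm: Tm = 64.9 + 41·(12 − 16.4)/17 = 54.3°C ✓
GC clamp: 3' end GC has 2 G/C ✓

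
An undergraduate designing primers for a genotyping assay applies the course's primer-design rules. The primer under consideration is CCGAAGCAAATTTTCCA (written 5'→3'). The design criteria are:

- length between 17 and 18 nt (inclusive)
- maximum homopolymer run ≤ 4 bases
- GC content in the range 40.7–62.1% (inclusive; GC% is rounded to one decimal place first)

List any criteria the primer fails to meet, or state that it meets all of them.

Meets all criteria.

Base counts: A=6, T=4, G=2, C=5 (length 17).
length: length 17 ✓
homopolymer run: longest run = 4 ✓
GC content: GC 7/17 = 41.2% ✓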